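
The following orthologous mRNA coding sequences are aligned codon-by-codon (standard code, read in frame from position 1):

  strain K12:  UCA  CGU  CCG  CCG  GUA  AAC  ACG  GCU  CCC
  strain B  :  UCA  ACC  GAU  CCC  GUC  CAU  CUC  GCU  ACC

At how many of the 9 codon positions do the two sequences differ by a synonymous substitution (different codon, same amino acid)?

Codon 1: UCA Ser / UCA Ser — identical.
Codon 2: CGU Arg / ACC Thr — nonsynonymous.
Codon 3: CCG Pro / GAU Asp — nonsynonymous.
Codon 4: CCG Pro / CCC Pro — synonymous.
Codon 5: GUA Val / GUC Val — synonymous.
Codon 6: AAC Asn / CAU His — nonsynonymous.
Codon 7: ACG Thr / CUC Leu — nonsynonymous.
Codon 8: GCU Ala / GCU Ala — identical.
Codon 9: CCC Pro / ACC Thr — nonsynonymous.
Synonymous differences: 2.

2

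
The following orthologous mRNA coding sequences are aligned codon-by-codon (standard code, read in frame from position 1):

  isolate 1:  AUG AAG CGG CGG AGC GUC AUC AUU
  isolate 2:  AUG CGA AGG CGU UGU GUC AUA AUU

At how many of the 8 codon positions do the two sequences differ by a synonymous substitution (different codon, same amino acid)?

Codon 1: AUG Met / AUG Met — identical.
Codon 2: AAG Lys / CGA Arg — nonsynonymous.
Codon 3: CGG Arg / AGG Arg — synonymous.
Codon 4: CGG Arg / CGU Arg — synonymous.
Codon 5: AGC Ser / UGU Cys — nonsynonymous.
Codon 6: GUC Val / GUC Val — identical.
Codon 7: AUC Ile / AUA Ile — synonymous.
Codon 8: AUU Ile / AUU Ile — identical.
Synonymous differences: 3.

3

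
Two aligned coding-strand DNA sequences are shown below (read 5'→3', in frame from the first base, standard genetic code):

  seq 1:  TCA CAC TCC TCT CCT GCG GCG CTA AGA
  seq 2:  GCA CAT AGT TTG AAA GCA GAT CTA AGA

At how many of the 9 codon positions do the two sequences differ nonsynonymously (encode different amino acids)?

4

Codon 1: TCA Ser / GCA Ala — nonsynonymous.
Codon 2: CAC His / CAT His — synonymous.
Codon 3: TCC Ser / AGT Ser — synonymous.
Codon 4: TCT Ser / TTG Leu — nonsynonymous.
Codon 5: CCT Pro / AAA Lys — nonsynonymous.
Codon 6: GCG Ala / GCA Ala — synonymous.
Codon 7: GCG Ala / GAT Asp — nonsynonymous.
Codon 8: CTA Leu / CTA Leu — identical.
Codon 9: AGA Arg / AGA Arg — identical.
Nonsynonymous differences: 4.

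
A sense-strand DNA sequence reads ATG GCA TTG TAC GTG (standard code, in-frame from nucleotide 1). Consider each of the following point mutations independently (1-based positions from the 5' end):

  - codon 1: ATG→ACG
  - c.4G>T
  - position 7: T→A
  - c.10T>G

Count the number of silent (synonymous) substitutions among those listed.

0

Codon 1: ATG (Met) → ACG (Thr) — missense.
Codon 2: GCA (Ala) → TCA (Ser) — missense.
Codon 3: TTG (Leu) → ATG (Met) — missense.
Codon 4: TAC (Tyr) → GAC (Asp) — missense.
Synonymous: 0 of 4.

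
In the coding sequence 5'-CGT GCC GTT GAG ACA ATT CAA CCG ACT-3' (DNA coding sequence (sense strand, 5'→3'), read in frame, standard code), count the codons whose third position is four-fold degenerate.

6

Codon 1 CGT (Arg): third position 4-fold.
Codon 2 GCC (Ala): third position 4-fold.
Codon 3 GTT (Val): third position 4-fold.
Codon 4 GAG (Glu): third position 2-fold.
Codon 5 ACA (Thr): third position 4-fold.
Codon 6 ATT (Ile): third position 3-fold.
Codon 7 CAA (Gln): third position 2-fold.
Codon 8 CCG (Pro): third position 4-fold.
Codon 9 ACT (Thr): third position 4-fold.
Four-fold degenerate third positions: 6.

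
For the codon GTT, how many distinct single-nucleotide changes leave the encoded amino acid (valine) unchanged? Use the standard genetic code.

3

Position 1: none → 0 synonymous.
Position 2: none → 0 synonymous.
Position 3: GTC, GTA, GTG → 3 synonymous.
Total: 0 + 0 + 3 = 3.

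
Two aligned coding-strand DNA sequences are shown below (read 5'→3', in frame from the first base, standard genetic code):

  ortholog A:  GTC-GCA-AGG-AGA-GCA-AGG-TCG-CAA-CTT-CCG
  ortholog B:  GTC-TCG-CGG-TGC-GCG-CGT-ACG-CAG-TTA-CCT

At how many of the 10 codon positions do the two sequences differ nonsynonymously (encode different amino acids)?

Codon 1: GTC Val / GTC Val — identical.
Codon 2: GCA Ala / TCG Ser — nonsynonymous.
Codon 3: AGG Arg / CGG Arg — synonymous.
Codon 4: AGA Arg / TGC Cys — nonsynonymous.
Codon 5: GCA Ala / GCG Ala — synonymous.
Codon 6: AGG Arg / CGT Arg — synonymous.
Codon 7: TCG Ser / ACG Thr — nonsynonymous.
Codon 8: CAA Gln / CAG Gln — synonymous.
Codon 9: CTT Leu / TTA Leu — synonymous.
Codon 10: CCG Pro / CCT Pro — synonymous.
Nonsynonymous differences: 3.

3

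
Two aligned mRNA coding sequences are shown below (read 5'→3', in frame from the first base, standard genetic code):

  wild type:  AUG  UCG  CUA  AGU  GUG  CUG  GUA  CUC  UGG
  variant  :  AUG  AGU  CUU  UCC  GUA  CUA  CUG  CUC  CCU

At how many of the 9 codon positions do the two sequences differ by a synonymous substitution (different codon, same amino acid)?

5

Codon 1: AUG Met / AUG Met — identical.
Codon 2: UCG Ser / AGU Ser — synonymous.
Codon 3: CUA Leu / CUU Leu — synonymous.
Codon 4: AGU Ser / UCC Ser — synonymous.
Codon 5: GUG Val / GUA Val — synonymous.
Codon 6: CUG Leu / CUA Leu — synonymous.
Codon 7: GUA Val / CUG Leu — nonsynonymous.
Codon 8: CUC Leu / CUC Leu — identical.
Codon 9: UGG Trp / CCU Pro — nonsynonymous.
Synonymous differences: 5.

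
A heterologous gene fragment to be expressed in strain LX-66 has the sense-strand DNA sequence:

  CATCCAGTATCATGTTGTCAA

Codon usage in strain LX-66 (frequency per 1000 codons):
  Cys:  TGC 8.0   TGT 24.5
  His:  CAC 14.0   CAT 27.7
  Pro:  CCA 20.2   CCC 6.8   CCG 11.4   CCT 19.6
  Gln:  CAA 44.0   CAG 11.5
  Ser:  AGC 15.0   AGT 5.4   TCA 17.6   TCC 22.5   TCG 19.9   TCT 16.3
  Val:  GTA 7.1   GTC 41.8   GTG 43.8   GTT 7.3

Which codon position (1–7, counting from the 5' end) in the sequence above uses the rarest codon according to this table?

3

Codon 1 CAT (His): 27.7 per 1000.
Codon 2 CCA (Pro): 20.2 per 1000.
Codon 3 GTA (Val): 7.1 per 1000.
Codon 4 TCA (Ser): 17.6 per 1000.
Codon 5 TGT (Cys): 24.5 per 1000.
Codon 6 TGT (Cys): 24.5 per 1000.
Codon 7 CAA (Gln): 44.0 per 1000.
Lowest frequency is 7.1 at codon 3.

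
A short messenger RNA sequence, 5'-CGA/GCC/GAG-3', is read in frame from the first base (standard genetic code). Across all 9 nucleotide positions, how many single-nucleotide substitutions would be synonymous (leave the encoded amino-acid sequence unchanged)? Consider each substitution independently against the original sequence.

Codon 1 (CGA, Arg): 4 synonymous substitutions.
Codon 2 (GCC, Ala): 3 synonymous substitutions.
Codon 3 (GAG, Glu): 1 synonymous substitution.
Total: 4 + 3 + 1 = 8.

8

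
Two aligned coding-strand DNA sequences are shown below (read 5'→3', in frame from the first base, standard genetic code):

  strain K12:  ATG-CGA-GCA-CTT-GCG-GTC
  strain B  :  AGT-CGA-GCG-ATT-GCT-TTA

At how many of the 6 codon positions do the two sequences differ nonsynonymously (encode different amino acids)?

3

Codon 1: ATG Met / AGT Ser — nonsynonymous.
Codon 2: CGA Arg / CGA Arg — identical.
Codon 3: GCA Ala / GCG Ala — synonymous.
Codon 4: CTT Leu / ATT Ile — nonsynonymous.
Codon 5: GCG Ala / GCT Ala — synonymous.
Codon 6: GTC Val / TTA Leu — nonsynonymous.
Nonsynonymous differences: 3.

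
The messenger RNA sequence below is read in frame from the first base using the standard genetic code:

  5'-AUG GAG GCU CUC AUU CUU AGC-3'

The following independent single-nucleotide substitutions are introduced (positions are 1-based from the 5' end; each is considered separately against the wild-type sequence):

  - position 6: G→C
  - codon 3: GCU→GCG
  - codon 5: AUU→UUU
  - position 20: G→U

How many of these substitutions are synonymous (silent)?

1

Codon 2: GAG (Glu) → GAC (Asp) — missense.
Codon 3: GCU (Ala) → GCG (Ala) — synonymous.
Codon 5: AUU (Ile) → UUU (Phe) — missense.
Codon 7: AGC (Ser) → AUC (Ile) — missense.
Synonymous: 1 of 4.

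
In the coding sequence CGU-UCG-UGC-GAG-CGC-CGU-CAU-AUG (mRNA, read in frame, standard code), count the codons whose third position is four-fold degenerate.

4

Codon 1 CGU (Arg): third position 4-fold.
Codon 2 UCG (Ser): third position 4-fold.
Codon 3 UGC (Cys): third position 2-fold.
Codon 4 GAG (Glu): third position 2-fold.
Codon 5 CGC (Arg): third position 4-fold.
Codon 6 CGU (Arg): third position 4-fold.
Codon 7 CAU (His): third position 2-fold.
Codon 8 AUG (Met): third position 1-fold.
Four-fold degenerate third positions: 4.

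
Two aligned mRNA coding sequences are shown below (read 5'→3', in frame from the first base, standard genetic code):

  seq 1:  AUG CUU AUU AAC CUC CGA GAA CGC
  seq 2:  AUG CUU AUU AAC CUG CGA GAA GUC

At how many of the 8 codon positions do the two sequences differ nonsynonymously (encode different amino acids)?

1

Codon 1: AUG Met / AUG Met — identical.
Codon 2: CUU Leu / CUU Leu — identical.
Codon 3: AUU Ile / AUU Ile — identical.
Codon 4: AAC Asn / AAC Asn — identical.
Codon 5: CUC Leu / CUG Leu — synonymous.
Codon 6: CGA Arg / CGA Arg — identical.
Codon 7: GAA Glu / GAA Glu — identical.
Codon 8: CGC Arg / GUC Val — nonsynonymous.
Nonsynonymous differences: 1.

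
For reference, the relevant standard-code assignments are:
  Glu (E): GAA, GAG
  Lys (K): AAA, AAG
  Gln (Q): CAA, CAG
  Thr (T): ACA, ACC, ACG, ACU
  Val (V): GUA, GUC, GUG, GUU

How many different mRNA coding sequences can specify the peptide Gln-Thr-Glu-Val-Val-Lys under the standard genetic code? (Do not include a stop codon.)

Gln: 2 codons.
Thr: 4 codons.
Glu: 2 codons.
Val: 4 codons.
Val: 4 codons.
Lys: 2 codons.
2 × 4 × 2 × 4 × 4 × 2 = 512.

512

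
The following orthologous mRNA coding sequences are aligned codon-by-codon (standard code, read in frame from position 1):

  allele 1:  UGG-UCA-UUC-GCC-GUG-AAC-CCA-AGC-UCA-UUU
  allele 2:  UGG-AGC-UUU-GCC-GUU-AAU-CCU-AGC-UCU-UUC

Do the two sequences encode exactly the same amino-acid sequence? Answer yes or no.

yes

Codon 1: UGG Trp / UGG Trp — identical.
Codon 2: UCA Ser / AGC Ser — synonymous.
Codon 3: UUC Phe / UUU Phe — synonymous.
Codon 4: GCC Ala / GCC Ala — identical.
Codon 5: GUG Val / GUU Val — synonymous.
Codon 6: AAC Asn / AAU Asn — synonymous.
Codon 7: CCA Pro / CCU Pro — synonymous.
Codon 8: AGC Ser / AGC Ser — identical.
Codon 9: UCA Ser / UCU Ser — synonymous.
Codon 10: UUU Phe / UUC Phe — synonymous.
Nonsynonymous differences: 0 → same protein.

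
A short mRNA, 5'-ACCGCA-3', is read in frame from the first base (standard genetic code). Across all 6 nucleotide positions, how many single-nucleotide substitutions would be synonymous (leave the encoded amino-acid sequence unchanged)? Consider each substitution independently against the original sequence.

Codon 1 (ACC, Thr): 3 synonymous substitutions.
Codon 2 (GCA, Ala): 3 synonymous substitutions.
Total: 3 + 3 = 6.

6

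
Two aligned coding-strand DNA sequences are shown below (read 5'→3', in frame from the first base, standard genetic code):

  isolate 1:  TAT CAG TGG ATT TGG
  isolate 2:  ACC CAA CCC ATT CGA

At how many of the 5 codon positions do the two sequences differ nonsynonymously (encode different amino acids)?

3

Codon 1: TAT Tyr / ACC Thr — nonsynonymous.
Codon 2: CAG Gln / CAA Gln — synonymous.
Codon 3: TGG Trp / CCC Pro — nonsynonymous.
Codon 4: ATT Ile / ATT Ile — identical.
Codon 5: TGG Trp / CGA Arg — nonsynonymous.
Nonsynonymous differences: 3.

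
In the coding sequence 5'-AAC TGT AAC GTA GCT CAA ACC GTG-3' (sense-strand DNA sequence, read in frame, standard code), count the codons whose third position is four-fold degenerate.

4

Codon 1 AAC (Asn): third position 2-fold.
Codon 2 TGT (Cys): third position 2-fold.
Codon 3 AAC (Asn): third position 2-fold.
Codon 4 GTA (Val): third position 4-fold.
Codon 5 GCT (Ala): third position 4-fold.
Codon 6 CAA (Gln): third position 2-fold.
Codon 7 ACC (Thr): third position 4-fold.
Codon 8 GTG (Val): third position 4-fold.
Four-fold degenerate third positions: 4.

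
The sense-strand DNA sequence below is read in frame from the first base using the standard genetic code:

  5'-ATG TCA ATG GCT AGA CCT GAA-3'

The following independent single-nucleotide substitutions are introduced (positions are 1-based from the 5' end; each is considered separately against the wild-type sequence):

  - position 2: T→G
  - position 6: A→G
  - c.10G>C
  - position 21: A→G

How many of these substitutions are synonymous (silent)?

Codon 1: ATG (Met) → AGG (Arg) — missense.
Codon 2: TCA (Ser) → TCG (Ser) — synonymous.
Codon 4: GCT (Ala) → CCT (Pro) — missense.
Codon 7: GAA (Glu) → GAG (Glu) — synonymous.
Synonymous: 2 of 4.

2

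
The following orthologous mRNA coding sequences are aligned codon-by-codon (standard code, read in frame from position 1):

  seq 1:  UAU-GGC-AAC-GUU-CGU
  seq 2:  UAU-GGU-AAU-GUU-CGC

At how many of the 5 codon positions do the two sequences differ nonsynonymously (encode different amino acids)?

0

Codon 1: UAU Tyr / UAU Tyr — identical.
Codon 2: GGC Gly / GGU Gly — synonymous.
Codon 3: AAC Asn / AAU Asn — synonymous.
Codon 4: GUU Val / GUU Val — identical.
Codon 5: CGU Arg / CGC Arg — synonymous.
Nonsynonymous differences: 0.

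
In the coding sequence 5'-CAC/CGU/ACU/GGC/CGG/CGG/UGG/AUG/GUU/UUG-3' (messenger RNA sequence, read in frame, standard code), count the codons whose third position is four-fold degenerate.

Codon 1 CAC (His): third position 2-fold.
Codon 2 CGU (Arg): third position 4-fold.
Codon 3 ACU (Thr): third position 4-fold.
Codon 4 GGC (Gly): third position 4-fold.
Codon 5 CGG (Arg): third position 4-fold.
Codon 6 CGG (Arg): third position 4-fold.
Codon 7 UGG (Trp): third position 1-fold.
Codon 8 AUG (Met): third position 1-fold.
Codon 9 GUU (Val): third position 4-fold.
Codon 10 UUG (Leu): third position 2-fold.
Four-fold degenerate third positions: 6.

6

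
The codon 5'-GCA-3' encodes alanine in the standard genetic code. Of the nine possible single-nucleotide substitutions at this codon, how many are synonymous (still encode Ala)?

3

Position 1: none → 0 synonymous.
Position 2: none → 0 synonymous.
Position 3: GCT, GCC, GCG → 3 synonymous.
Total: 0 + 0 + 3 = 3.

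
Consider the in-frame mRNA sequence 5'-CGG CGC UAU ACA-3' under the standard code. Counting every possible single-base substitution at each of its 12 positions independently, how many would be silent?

11

Codon 1 (CGG, Arg): 4 synonymous substitutions.
Codon 2 (CGC, Arg): 3 synonymous substitutions.
Codon 3 (UAU, Tyr): 1 synonymous substitution.
Codon 4 (ACA, Thr): 3 synonymous substitutions.
Total: 4 + 3 + 1 + 3 = 11.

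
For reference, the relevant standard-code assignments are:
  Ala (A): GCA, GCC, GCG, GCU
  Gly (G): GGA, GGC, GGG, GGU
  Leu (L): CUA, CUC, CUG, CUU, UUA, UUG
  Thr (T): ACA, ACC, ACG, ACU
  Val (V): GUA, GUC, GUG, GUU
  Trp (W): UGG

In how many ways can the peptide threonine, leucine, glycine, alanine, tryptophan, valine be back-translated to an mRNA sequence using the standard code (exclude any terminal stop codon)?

1536

Thr: 4 codons.
Leu: 6 codons.
Gly: 4 codons.
Ala: 4 codons.
Trp: 1 codon.
Val: 4 codons.
4 × 6 × 4 × 4 × 1 × 4 = 1536.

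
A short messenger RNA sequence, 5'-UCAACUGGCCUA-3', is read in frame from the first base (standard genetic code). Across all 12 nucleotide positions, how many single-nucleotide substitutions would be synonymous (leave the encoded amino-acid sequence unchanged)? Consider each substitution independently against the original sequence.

Codon 1 (UCA, Ser): 3 synonymous substitutions.
Codon 2 (ACU, Thr): 3 synonymous substitutions.
Codon 3 (GGC, Gly): 3 synonymous substitutions.
Codon 4 (CUA, Leu): 4 synonymous substitutions.
Total: 3 + 3 + 3 + 4 = 13.

13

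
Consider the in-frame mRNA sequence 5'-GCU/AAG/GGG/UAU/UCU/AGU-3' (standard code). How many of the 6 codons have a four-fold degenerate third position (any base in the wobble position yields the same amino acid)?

3

Codon 1 GCU (Ala): third position 4-fold.
Codon 2 AAG (Lys): third position 2-fold.
Codon 3 GGG (Gly): third position 4-fold.
Codon 4 UAU (Tyr): third position 2-fold.
Codon 5 UCU (Ser): third position 4-fold.
Codon 6 AGU (Ser): third position 2-fold.
Four-fold degenerate third positions: 3.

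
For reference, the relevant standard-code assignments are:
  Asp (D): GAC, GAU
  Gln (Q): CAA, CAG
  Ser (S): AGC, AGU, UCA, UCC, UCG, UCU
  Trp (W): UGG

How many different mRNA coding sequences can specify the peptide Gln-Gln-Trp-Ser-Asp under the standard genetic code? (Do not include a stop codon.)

Gln: 2 codons.
Gln: 2 codons.
Trp: 1 codon.
Ser: 6 codons.
Asp: 2 codons.
2 × 2 × 1 × 6 × 2 = 48.

48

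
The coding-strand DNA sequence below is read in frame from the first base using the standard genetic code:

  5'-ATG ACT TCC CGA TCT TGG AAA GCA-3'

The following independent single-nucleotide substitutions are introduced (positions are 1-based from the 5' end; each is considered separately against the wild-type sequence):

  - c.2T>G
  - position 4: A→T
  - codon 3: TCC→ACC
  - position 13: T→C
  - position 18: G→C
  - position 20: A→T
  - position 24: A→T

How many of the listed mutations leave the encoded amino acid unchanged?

Codon 1: ATG (Met) → AGG (Arg) — missense.
Codon 2: ACT (Thr) → TCT (Ser) — missense.
Codon 3: TCC (Ser) → ACC (Thr) — missense.
Codon 5: TCT (Ser) → CCT (Pro) — missense.
Codon 6: TGG (Trp) → TGC (Cys) — missense.
Codon 7: AAA (Lys) → ATA (Ile) — missense.
Codon 8: GCA (Ala) → GCT (Ala) — synonymous.
Synonymous: 1 of 7.

1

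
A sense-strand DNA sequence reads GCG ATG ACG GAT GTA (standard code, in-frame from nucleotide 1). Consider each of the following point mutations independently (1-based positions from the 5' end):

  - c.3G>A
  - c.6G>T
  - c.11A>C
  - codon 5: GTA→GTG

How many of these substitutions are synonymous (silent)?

Codon 1: GCG (Ala) → GCA (Ala) — synonymous.
Codon 2: ATG (Met) → ATT (Ile) — missense.
Codon 4: GAT (Asp) → GCT (Ala) — missense.
Codon 5: GTA (Val) → GTG (Val) — synonymous.
Synonymous: 2 of 4.

2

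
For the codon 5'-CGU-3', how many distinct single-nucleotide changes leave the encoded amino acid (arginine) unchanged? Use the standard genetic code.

3

Position 1: none → 0 synonymous.
Position 2: none → 0 synonymous.
Position 3: CGC, CGA, CGG → 3 synonymous.
Total: 0 + 0 + 3 = 3.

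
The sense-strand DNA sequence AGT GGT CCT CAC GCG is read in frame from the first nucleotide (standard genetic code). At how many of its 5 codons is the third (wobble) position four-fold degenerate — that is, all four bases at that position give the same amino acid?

3

Codon 1 AGT (Ser): third position 2-fold.
Codon 2 GGT (Gly): third position 4-fold.
Codon 3 CCT (Pro): third position 4-fold.
Codon 4 CAC (His): third position 2-fold.
Codon 5 GCG (Ala): third position 4-fold.
Four-fold degenerate third positions: 3.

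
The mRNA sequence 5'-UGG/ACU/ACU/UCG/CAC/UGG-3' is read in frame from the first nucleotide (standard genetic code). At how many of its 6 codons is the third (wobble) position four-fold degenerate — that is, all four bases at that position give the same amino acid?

Codon 1 UGG (Trp): third position 1-fold.
Codon 2 ACU (Thr): third position 4-fold.
Codon 3 ACU (Thr): third position 4-fold.
Codon 4 UCG (Ser): third position 4-fold.
Codon 5 CAC (His): third position 2-fold.
Codon 6 UGG (Trp): third position 1-fold.
Four-fold degenerate third positions: 3.

3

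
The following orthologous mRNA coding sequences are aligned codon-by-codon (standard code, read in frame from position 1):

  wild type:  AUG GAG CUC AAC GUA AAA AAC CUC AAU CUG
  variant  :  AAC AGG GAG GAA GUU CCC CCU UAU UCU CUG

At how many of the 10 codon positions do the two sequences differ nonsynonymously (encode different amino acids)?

8

Codon 1: AUG Met / AAC Asn — nonsynonymous.
Codon 2: GAG Glu / AGG Arg — nonsynonymous.
Codon 3: CUC Leu / GAG Glu — nonsynonymous.
Codon 4: AAC Asn / GAA Glu — nonsynonymous.
Codon 5: GUA Val / GUU Val — synonymous.
Codon 6: AAA Lys / CCC Pro — nonsynonymous.
Codon 7: AAC Asn / CCU Pro — nonsynonymous.
Codon 8: CUC Leu / UAU Tyr — nonsynonymous.
Codon 9: AAU Asn / UCU Ser — nonsynonymous.
Codon 10: CUG Leu / CUG Leu — identical.
Nonsynonymous differences: 8.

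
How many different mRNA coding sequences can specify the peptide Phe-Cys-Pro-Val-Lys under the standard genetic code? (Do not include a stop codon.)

Phe: 2 codons.
Cys: 2 codons.
Pro: 4 codons.
Val: 4 codons.
Lys: 2 codons.
2 × 2 × 4 × 4 × 2 = 128.

128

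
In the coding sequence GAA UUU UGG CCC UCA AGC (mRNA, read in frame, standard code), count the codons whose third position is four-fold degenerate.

2

Codon 1 GAA (Glu): third position 2-fold.
Codon 2 UUU (Phe): third position 2-fold.
Codon 3 UGG (Trp): third position 1-fold.
Codon 4 CCC (Pro): third position 4-fold.
Codon 5 UCA (Ser): third position 4-fold.
Codon 6 AGC (Ser): third position 2-fold.
Four-fold degenerate third positions: 2.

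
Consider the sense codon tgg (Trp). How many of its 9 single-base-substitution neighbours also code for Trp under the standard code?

0

Position 1: none → 0 synonymous.
Position 2: none → 0 synonymous.
Position 3: none → 0 synonymous.
Total: 0 + 0 + 0 = 0.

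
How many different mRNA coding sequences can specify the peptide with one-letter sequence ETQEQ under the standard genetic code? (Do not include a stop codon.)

Glu: 2 codons.
Thr: 4 codons.
Gln: 2 codons.
Glu: 2 codons.
Gln: 2 codons.
2 × 4 × 2 × 2 × 2 = 64.

64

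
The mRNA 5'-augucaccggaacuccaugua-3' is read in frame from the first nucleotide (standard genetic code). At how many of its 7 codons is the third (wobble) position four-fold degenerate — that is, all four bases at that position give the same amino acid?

4

Codon 1 AUG (Met): third position 1-fold.
Codon 2 UCA (Ser): third position 4-fold.
Codon 3 CCG (Pro): third position 4-fold.
Codon 4 GAA (Glu): third position 2-fold.
Codon 5 CUC (Leu): third position 4-fold.
Codon 6 CAU (His): third position 2-fold.
Codon 7 GUA (Val): third position 4-fold.
Four-fold degenerate third positions: 4.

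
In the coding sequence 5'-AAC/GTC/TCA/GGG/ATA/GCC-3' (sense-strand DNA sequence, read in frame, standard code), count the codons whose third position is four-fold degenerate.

4

Codon 1 AAC (Asn): third position 2-fold.
Codon 2 GTC (Val): third position 4-fold.
Codon 3 TCA (Ser): third position 4-fold.
Codon 4 GGG (Gly): third position 4-fold.
Codon 5 ATA (Ile): third position 3-fold.
Codon 6 GCC (Ala): third position 4-fold.
Four-fold degenerate third positions: 4.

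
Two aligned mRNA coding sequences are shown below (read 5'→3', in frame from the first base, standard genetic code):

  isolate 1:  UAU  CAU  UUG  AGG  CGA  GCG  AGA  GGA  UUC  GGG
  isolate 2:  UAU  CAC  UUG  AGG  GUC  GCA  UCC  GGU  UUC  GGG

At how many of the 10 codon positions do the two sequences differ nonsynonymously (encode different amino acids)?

Codon 1: UAU Tyr / UAU Tyr — identical.
Codon 2: CAU His / CAC His — synonymous.
Codon 3: UUG Leu / UUG Leu — identical.
Codon 4: AGG Arg / AGG Arg — identical.
Codon 5: CGA Arg / GUC Val — nonsynonymous.
Codon 6: GCG Ala / GCA Ala — synonymous.
Codon 7: AGA Arg / UCC Ser — nonsynonymous.
Codon 8: GGA Gly / GGU Gly — synonymous.
Codon 9: UUC Phe / UUC Phe — identical.
Codon 10: GGG Gly / GGG Gly — identical.
Nonsynonymous differences: 2.

2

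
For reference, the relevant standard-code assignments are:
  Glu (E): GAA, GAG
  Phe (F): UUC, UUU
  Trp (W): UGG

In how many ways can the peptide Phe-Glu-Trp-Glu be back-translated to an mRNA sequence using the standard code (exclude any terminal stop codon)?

8

Phe: 2 codons.
Glu: 2 codons.
Trp: 1 codon.
Glu: 2 codons.
2 × 2 × 1 × 2 = 8.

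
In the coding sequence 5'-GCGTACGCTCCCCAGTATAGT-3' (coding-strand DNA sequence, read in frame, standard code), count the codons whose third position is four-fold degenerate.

3

Codon 1 GCG (Ala): third position 4-fold.
Codon 2 TAC (Tyr): third position 2-fold.
Codon 3 GCT (Ala): third position 4-fold.
Codon 4 CCC (Pro): third position 4-fold.
Codon 5 CAG (Gln): third position 2-fold.
Codon 6 TAT (Tyr): third position 2-fold.
Codon 7 AGT (Ser): third position 2-fold.
Four-fold degenerate third positions: 3.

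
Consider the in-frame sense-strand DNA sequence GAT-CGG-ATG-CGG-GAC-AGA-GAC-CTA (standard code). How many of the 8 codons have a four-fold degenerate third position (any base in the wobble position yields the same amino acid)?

Codon 1 GAT (Asp): third position 2-fold.
Codon 2 CGG (Arg): third position 4-fold.
Codon 3 ATG (Met): third position 1-fold.
Codon 4 CGG (Arg): third position 4-fold.
Codon 5 GAC (Asp): third position 2-fold.
Codon 6 AGA (Arg): third position 2-fold.
Codon 7 GAC (Asp): third position 2-fold.
Codon 8 CTA (Leu): third position 4-fold.
Four-fold degenerate third positions: 3.

3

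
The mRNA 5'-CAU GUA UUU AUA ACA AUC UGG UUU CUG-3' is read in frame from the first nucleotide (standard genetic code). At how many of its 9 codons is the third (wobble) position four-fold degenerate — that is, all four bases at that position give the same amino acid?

Codon 1 CAU (His): third position 2-fold.
Codon 2 GUA (Val): third position 4-fold.
Codon 3 UUU (Phe): third position 2-fold.
Codon 4 AUA (Ile): third position 3-fold.
Codon 5 ACA (Thr): third position 4-fold.
Codon 6 AUC (Ile): third position 3-fold.
Codon 7 UGG (Trp): third position 1-fold.
Codon 8 UUU (Phe): third position 2-fold.
Codon 9 CUG (Leu): third position 4-fold.
Four-fold degenerate third positions: 3.

3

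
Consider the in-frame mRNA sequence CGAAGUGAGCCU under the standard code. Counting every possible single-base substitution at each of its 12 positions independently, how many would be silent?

9

Codon 1 (CGA, Arg): 4 synonymous substitutions.
Codon 2 (AGU, Ser): 1 synonymous substitution.
Codon 3 (GAG, Glu): 1 synonymous substitution.
Codon 4 (CCU, Pro): 3 synonymous substitutions.
Total: 4 + 1 + 1 + 3 = 9.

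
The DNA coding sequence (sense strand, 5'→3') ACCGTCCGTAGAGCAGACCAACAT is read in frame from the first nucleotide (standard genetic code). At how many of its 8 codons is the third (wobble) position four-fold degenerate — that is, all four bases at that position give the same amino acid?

Codon 1 ACC (Thr): third position 4-fold.
Codon 2 GTC (Val): third position 4-fold.
Codon 3 CGT (Arg): third position 4-fold.
Codon 4 AGA (Arg): third position 2-fold.
Codon 5 GCA (Ala): third position 4-fold.
Codon 6 GAC (Asp): third position 2-fold.
Codon 7 CAA (Gln): third position 2-fold.
Codon 8 CAT (His): third position 2-fold.
Four-fold degenerate third positions: 4.

4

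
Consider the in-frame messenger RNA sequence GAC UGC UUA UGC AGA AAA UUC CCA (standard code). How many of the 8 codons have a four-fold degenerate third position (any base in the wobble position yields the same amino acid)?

1

Codon 1 GAC (Asp): third position 2-fold.
Codon 2 UGC (Cys): third position 2-fold.
Codon 3 UUA (Leu): third position 2-fold.
Codon 4 UGC (Cys): third position 2-fold.
Codon 5 AGA (Arg): third position 2-fold.
Codon 6 AAA (Lys): third position 2-fold.
Codon 7 UUC (Phe): third position 2-fold.
Codon 8 CCA (Pro): third position 4-fold.
Four-fold degenerate third positions: 1.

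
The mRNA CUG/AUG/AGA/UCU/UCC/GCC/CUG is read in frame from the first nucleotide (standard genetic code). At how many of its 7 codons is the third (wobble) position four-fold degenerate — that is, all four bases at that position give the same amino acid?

5

Codon 1 CUG (Leu): third position 4-fold.
Codon 2 AUG (Met): third position 1-fold.
Codon 3 AGA (Arg): third position 2-fold.
Codon 4 UCU (Ser): third position 4-fold.
Codon 5 UCC (Ser): third position 4-fold.
Codon 6 GCC (Ala): third position 4-fold.
Codon 7 CUG (Leu): third position 4-fold.
Four-fold degenerate third positions: 5.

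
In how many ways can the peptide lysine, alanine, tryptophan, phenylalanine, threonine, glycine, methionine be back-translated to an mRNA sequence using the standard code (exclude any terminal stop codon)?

256

Lys: 2 codons.
Ala: 4 codons.
Trp: 1 codon.
Phe: 2 codons.
Thr: 4 codons.
Gly: 4 codons.
Met: 1 codon.
2 × 4 × 1 × 2 × 4 × 4 × 1 = 256.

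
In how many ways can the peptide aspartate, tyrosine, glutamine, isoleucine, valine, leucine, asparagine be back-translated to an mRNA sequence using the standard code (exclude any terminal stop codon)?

1152

Asp: 2 codons.
Tyr: 2 codons.
Gln: 2 codons.
Ile: 3 codons.
Val: 4 codons.
Leu: 6 codons.
Asn: 2 codons.
2 × 2 × 2 × 3 × 4 × 6 × 2 = 1152.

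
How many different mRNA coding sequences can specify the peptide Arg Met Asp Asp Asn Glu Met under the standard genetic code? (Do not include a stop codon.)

Arg: 6 codons.
Met: 1 codon.
Asp: 2 codons.
Asp: 2 codons.
Asn: 2 codons.
Glu: 2 codons.
Met: 1 codon.
6 × 1 × 2 × 2 × 2 × 2 × 1 = 96.

96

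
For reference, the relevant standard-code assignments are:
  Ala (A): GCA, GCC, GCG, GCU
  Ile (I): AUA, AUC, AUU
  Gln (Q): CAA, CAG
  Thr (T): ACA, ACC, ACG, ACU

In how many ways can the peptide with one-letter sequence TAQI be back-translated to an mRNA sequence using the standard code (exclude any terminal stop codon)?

96

Thr: 4 codons.
Ala: 4 codons.
Gln: 2 codons.
Ile: 3 codons.
4 × 4 × 2 × 3 = 96.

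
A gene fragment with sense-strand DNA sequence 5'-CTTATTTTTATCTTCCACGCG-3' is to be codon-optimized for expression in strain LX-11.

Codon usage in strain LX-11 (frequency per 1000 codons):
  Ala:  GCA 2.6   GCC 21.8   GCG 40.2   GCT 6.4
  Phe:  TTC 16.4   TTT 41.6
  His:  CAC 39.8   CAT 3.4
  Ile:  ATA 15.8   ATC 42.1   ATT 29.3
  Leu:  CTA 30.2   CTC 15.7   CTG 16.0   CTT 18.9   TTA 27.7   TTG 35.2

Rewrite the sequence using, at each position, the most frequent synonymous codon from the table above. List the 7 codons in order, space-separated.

Codon 1 (Leu): best is TTG at 35.2.
Codon 2 (Ile): best is ATC at 42.1.
Codon 3 (Phe): best is TTT at 41.6.
Codon 4 (Ile): best is ATC at 42.1.
Codon 5 (Phe): best is TTT at 41.6.
Codon 6 (His): best is CAC at 39.8.
Codon 7 (Ala): best is GCG at 40.2.

TTG ATC TTT ATC TTT CAC GCG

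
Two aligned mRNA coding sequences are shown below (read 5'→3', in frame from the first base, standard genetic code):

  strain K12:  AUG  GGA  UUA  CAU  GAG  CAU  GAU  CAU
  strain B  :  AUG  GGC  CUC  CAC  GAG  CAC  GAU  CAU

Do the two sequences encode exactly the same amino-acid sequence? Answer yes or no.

yes

Codon 1: AUG Met / AUG Met — identical.
Codon 2: GGA Gly / GGC Gly — synonymous.
Codon 3: UUA Leu / CUC Leu — synonymous.
Codon 4: CAU His / CAC His — synonymous.
Codon 5: GAG Glu / GAG Glu — identical.
Codon 6: CAU His / CAC His — synonymous.
Codon 7: GAU Asp / GAU Asp — identical.
Codon 8: CAU His / CAU His — identical.
Nonsynonymous differences: 0 → same protein.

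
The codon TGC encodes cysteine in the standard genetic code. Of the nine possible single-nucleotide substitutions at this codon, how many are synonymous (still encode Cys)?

1

Position 1: none → 0 synonymous.
Position 2: none → 0 synonymous.
Position 3: TGT → 1 synonymous.
Total: 0 + 0 + 1 = 1.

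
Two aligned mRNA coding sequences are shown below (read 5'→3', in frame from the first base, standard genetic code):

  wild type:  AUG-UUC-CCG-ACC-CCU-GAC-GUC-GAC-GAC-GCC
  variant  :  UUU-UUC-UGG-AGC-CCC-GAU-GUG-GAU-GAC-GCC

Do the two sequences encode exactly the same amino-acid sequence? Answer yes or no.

Codon 1: AUG Met / UUU Phe — nonsynonymous.
Codon 2: UUC Phe / UUC Phe — identical.
Codon 3: CCG Pro / UGG Trp — nonsynonymous.
Codon 4: ACC Thr / AGC Ser — nonsynonymous.
Codon 5: CCU Pro / CCC Pro — synonymous.
Codon 6: GAC Asp / GAU Asp — synonymous.
Codon 7: GUC Val / GUG Val — synonymous.
Codon 8: GAC Asp / GAU Asp — synonymous.
Codon 9: GAC Asp / GAC Asp — identical.
Codon 10: GCC Ala / GCC Ala — identical.
Nonsynonymous differences: 3 → different protein.

no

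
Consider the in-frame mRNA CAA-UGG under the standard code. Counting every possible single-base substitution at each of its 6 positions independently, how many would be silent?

1

Codon 1 (CAA, Gln): 1 synonymous substitution.
Codon 2 (UGG, Trp): 0 synonymous substitutions.
Total: 1 + 0 = 1.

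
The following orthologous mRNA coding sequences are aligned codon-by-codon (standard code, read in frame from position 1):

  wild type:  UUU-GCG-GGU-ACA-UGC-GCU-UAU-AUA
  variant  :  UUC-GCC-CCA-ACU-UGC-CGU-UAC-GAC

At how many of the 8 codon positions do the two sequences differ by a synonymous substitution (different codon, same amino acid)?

4

Codon 1: UUU Phe / UUC Phe — synonymous.
Codon 2: GCG Ala / GCC Ala — synonymous.
Codon 3: GGU Gly / CCA Pro — nonsynonymous.
Codon 4: ACA Thr / ACU Thr — synonymous.
Codon 5: UGC Cys / UGC Cys — identical.
Codon 6: GCU Ala / CGU Arg — nonsynonymous.
Codon 7: UAU Tyr / UAC Tyr — synonymous.
Codon 8: AUA Ile / GAC Asp — nonsynonymous.
Synonymous differences: 4.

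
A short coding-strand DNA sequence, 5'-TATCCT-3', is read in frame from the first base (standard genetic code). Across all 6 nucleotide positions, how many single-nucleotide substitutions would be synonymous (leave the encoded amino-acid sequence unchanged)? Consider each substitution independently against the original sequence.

4

Codon 1 (TAT, Tyr): 1 synonymous substitution.
Codon 2 (CCT, Pro): 3 synonymous substitutions.
Total: 1 + 3 = 4.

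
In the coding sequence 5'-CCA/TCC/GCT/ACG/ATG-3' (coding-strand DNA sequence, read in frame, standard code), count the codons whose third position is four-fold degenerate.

Codon 1 CCA (Pro): third position 4-fold.
Codon 2 TCC (Ser): third position 4-fold.
Codon 3 GCT (Ala): third position 4-fold.
Codon 4 ACG (Thr): third position 4-fold.
Codon 5 ATG (Met): third position 1-fold.
Four-fold degenerate third positions: 4.

4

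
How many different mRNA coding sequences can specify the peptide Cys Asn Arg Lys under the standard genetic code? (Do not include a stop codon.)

48

Cys: 2 codons.
Asn: 2 codons.
Arg: 6 codons.
Lys: 2 codons.
2 × 2 × 6 × 2 = 48.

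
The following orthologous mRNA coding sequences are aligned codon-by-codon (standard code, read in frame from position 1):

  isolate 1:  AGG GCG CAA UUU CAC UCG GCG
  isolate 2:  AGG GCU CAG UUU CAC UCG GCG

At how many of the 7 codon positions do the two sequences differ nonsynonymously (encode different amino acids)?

0

Codon 1: AGG Arg / AGG Arg — identical.
Codon 2: GCG Ala / GCU Ala — synonymous.
Codon 3: CAA Gln / CAG Gln — synonymous.
Codon 4: UUU Phe / UUU Phe — identical.
Codon 5: CAC His / CAC His — identical.
Codon 6: UCG Ser / UCG Ser — identical.
Codon 7: GCG Ala / GCG Ala — identical.
Nonsynonymous differences: 0.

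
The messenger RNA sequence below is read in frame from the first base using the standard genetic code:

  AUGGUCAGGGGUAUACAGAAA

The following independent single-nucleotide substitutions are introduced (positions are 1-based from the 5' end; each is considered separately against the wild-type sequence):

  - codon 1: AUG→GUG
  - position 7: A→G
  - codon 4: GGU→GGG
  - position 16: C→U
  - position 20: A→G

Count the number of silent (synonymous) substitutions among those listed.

Codon 1: AUG (Met) → GUG (Val) — missense.
Codon 3: AGG (Arg) → GGG (Gly) — missense.
Codon 4: GGU (Gly) → GGG (Gly) — synonymous.
Codon 6: CAG (Gln) → UAG (Stop) — nonsense.
Codon 7: AAA (Lys) → AGA (Arg) — missense.
Synonymous: 1 of 5.

1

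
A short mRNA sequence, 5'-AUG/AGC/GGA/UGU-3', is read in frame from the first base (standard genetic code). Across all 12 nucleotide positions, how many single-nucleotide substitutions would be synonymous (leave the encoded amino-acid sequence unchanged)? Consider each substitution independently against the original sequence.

5

Codon 1 (AUG, Met): 0 synonymous substitutions.
Codon 2 (AGC, Ser): 1 synonymous substitution.
Codon 3 (GGA, Gly): 3 synonymous substitutions.
Codon 4 (UGU, Cys): 1 synonymous substitution.
Total: 0 + 1 + 3 + 1 = 5.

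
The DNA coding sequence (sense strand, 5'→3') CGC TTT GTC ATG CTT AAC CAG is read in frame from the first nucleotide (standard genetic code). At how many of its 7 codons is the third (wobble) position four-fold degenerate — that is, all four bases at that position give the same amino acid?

3

Codon 1 CGC (Arg): third position 4-fold.
Codon 2 TTT (Phe): third position 2-fold.
Codon 3 GTC (Val): third position 4-fold.
Codon 4 ATG (Met): third position 1-fold.
Codon 5 CTT (Leu): third position 4-fold.
Codon 6 AAC (Asn): third position 2-fold.
Codon 7 CAG (Gln): third position 2-fold.
Four-fold degenerate third positions: 3.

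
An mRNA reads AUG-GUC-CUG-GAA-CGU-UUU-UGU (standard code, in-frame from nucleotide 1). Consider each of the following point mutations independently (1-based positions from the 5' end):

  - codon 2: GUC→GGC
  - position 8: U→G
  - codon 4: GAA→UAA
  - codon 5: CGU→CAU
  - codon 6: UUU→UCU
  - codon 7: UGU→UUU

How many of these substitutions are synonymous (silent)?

Codon 2: GUC (Val) → GGC (Gly) — missense.
Codon 3: CUG (Leu) → CGG (Arg) — missense.
Codon 4: GAA (Glu) → UAA (Stop) — nonsense.
Codon 5: CGU (Arg) → CAU (His) — missense.
Codon 6: UUU (Phe) → UCU (Ser) — missense.
Codon 7: UGU (Cys) → UUU (Phe) — missense.
Synonymous: 0 of 6.

0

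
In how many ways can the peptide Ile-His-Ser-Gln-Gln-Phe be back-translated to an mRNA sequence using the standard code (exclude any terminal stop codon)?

Ile: 3 codons.
His: 2 codons.
Ser: 6 codons.
Gln: 2 codons.
Gln: 2 codons.
Phe: 2 codons.
3 × 2 × 6 × 2 × 2 × 2 = 288.

288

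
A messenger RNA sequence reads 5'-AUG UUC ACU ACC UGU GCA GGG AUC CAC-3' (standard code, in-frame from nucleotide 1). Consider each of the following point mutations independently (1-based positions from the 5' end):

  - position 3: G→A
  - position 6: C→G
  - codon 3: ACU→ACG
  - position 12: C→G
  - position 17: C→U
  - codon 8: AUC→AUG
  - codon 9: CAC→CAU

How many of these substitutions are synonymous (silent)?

3

Codon 1: AUG (Met) → AUA (Ile) — missense.
Codon 2: UUC (Phe) → UUG (Leu) — missense.
Codon 3: ACU (Thr) → ACG (Thr) — synonymous.
Codon 4: ACC (Thr) → ACG (Thr) — synonymous.
Codon 6: GCA (Ala) → GUA (Val) — missense.
Codon 8: AUC (Ile) → AUG (Met) — missense.
Codon 9: CAC (His) → CAU (His) — synonymous.
Synonymous: 3 of 7.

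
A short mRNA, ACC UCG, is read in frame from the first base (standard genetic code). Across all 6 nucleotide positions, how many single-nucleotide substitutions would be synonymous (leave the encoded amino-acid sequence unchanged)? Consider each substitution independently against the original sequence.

Codon 1 (ACC, Thr): 3 synonymous substitutions.
Codon 2 (UCG, Ser): 3 synonymous substitutions.
Total: 3 + 3 = 6.

6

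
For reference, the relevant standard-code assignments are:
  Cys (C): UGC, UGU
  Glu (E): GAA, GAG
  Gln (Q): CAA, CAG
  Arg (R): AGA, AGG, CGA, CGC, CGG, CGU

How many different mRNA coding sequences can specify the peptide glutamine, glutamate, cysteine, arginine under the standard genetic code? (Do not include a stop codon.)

48

Gln: 2 codons.
Glu: 2 codons.
Cys: 2 codons.
Arg: 6 codons.
2 × 2 × 2 × 6 = 48.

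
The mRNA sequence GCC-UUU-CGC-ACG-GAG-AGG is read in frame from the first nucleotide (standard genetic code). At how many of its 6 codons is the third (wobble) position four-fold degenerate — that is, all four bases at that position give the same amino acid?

3

Codon 1 GCC (Ala): third position 4-fold.
Codon 2 UUU (Phe): third position 2-fold.
Codon 3 CGC (Arg): third position 4-fold.
Codon 4 ACG (Thr): third position 4-fold.
Codon 5 GAG (Glu): third position 2-fold.
Codon 6 AGG (Arg): third position 2-fold.
Four-fold degenerate third positions: 3.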